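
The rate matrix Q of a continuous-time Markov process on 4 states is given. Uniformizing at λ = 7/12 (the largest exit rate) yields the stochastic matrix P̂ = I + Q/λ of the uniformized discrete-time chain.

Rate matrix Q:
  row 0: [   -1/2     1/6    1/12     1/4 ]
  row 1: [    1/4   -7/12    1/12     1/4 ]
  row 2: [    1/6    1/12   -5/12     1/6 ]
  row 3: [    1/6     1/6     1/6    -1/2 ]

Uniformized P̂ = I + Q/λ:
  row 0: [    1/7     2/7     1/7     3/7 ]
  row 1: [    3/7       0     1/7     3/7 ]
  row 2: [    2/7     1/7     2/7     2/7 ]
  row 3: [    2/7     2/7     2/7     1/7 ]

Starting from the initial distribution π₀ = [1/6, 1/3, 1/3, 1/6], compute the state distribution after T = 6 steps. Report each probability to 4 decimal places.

t=0: π = [0.1667, 0.3333, 0.3333, 0.1667]
t=1: π = [0.3095, 0.1429, 0.2143, 0.3333]
t=2: π = [0.2619, 0.2143, 0.2211, 0.3027]
t=3: π = [0.2789, 0.1929, 0.2177, 0.3105]
t=4: π = [0.2734, 0.1995, 0.2183, 0.3088]
t=5: π = [0.2752, 0.1975, 0.2182, 0.3092]
t=6: π = [0.2746, 0.1981, 0.2182, 0.3091]

π = [0.2746, 0.1981, 0.2182, 0.3091]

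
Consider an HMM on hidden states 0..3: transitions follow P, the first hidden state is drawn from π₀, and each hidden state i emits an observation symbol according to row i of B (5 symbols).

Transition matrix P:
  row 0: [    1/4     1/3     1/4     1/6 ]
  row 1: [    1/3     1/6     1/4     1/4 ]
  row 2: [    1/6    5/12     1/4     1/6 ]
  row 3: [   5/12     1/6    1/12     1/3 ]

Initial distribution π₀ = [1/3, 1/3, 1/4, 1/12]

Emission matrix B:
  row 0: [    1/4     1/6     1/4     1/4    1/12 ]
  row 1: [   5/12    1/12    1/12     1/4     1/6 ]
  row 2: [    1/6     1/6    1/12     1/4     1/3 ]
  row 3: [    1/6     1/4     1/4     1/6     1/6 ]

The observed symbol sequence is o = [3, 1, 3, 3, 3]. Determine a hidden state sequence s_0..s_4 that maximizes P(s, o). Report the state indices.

path = [1, 3, 0, 1, 0]

t=0: δ = [8.333e-02, 8.333e-02, 6.250e-02, 1.389e-02]  (obs o_0=3)
t=1: δ = [4.630e-03, 2.315e-03, 3.472e-03, 5.208e-03]  ψ = [1, 0, 0, 1]  (obs o_1=1)
t=2: δ = [5.425e-04, 3.858e-04, 2.894e-04, 2.894e-04]  ψ = [3, 0, 0, 3]  (obs o_2=3)
t=3: δ = [3.391e-05, 4.521e-05, 3.391e-05, 1.608e-05]  ψ = [0, 0, 0, 1]  (obs o_3=3)
t=4: δ = [3.768e-06, 3.532e-06, 2.826e-06, 1.884e-06]  ψ = [1, 2, 1, 1]  (obs o_4=3)
backtrack: best end state = 0; path = [1, 3, 0, 1, 0]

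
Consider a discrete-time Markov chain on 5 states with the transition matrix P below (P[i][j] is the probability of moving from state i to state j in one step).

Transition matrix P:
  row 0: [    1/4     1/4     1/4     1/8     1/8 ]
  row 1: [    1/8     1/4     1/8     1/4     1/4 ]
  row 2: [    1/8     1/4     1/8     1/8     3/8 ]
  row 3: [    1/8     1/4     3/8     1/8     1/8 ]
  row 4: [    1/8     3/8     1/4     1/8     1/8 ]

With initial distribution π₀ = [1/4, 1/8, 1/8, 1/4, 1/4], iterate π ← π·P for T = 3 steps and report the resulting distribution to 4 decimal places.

π = [0.1431, 0.2778, 0.2109, 0.1589, 0.2092]

t=0: π = [0.2500, 0.1250, 0.1250, 0.2500, 0.2500]
t=1: π = [0.1563, 0.2813, 0.2500, 0.1406, 0.1719]
t=2: π = [0.1445, 0.2715, 0.2012, 0.1602, 0.2227]
t=3: π = [0.1431, 0.2778, 0.2109, 0.1589, 0.2092]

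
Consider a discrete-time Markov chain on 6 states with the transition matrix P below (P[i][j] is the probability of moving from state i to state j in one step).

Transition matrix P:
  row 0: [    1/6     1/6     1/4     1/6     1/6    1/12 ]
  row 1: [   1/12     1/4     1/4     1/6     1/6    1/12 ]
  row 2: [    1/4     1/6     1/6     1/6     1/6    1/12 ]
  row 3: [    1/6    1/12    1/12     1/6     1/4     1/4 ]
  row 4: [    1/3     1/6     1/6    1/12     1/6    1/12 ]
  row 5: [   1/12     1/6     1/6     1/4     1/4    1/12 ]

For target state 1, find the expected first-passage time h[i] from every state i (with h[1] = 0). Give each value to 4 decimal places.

h = [6.5220, 0.0000, 6.5220, 7.0686, 6.4764, 6.5637]

First-step conditioning: h[1] = 0; for i ≠ 1, h[i] = 1 + Σ_k P[i][k]·h[k].
  h[0] = 1 + 1/6·h[0] + 1/4·h[2] + 1/6·h[3] + 1/6·h[4] + 1/12·h[5]
  h[2] = 1 + 1/4·h[0] + 1/6·h[2] + 1/6·h[3] + 1/6·h[4] + 1/12·h[5]
  h[3] = 1 + 1/6·h[0] + 1/12·h[2] + 1/6·h[3] + 1/4·h[4] + 1/4·h[5]
  h[4] = 1 + 1/3·h[0] + 1/6·h[2] + 1/12·h[3] + 1/6·h[4] + 1/12·h[5]
  h[5] = 1 + 1/12·h[0] + 1/6·h[2] + 1/4·h[3] + 1/4·h[4] + 1/12·h[5]
Solving the 5×5 linear system over states ≠ 1 gives exactly h = [20616/3161, 0, 20616/3161, 22344/3161, 20472/3161, 20748/3161] (h[1] = 0 is the target).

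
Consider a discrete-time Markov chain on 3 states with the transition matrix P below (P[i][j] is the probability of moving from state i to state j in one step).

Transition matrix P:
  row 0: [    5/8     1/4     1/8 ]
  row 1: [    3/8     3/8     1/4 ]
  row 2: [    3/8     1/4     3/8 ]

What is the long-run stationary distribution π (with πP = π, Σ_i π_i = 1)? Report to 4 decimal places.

π = [0.5000, 0.2857, 0.2143]

Balance equations π_j = Σ_i π_i·P[i][j]:
  π_0 = 5/8·π_0 + 3/8·π_1 + 3/8·π_2
  π_1 = 1/4·π_0 + 3/8·π_1 + 1/4·π_2
  normalize: π_0 + π_1 + π_2 = 1
Solving the linear system gives exactly π = [1/2, 2/7, 3/14].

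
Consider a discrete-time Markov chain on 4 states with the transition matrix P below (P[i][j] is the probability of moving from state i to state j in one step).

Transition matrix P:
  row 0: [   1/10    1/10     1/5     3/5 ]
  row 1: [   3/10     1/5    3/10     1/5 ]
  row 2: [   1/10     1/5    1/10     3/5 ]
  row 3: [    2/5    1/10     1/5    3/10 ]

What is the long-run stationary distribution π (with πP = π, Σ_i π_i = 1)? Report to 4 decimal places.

π = [0.2527, 0.1327, 0.1939, 0.4207]

Balance equations π_j = Σ_i π_i·P[i][j]:
  π_0 = 1/10·π_0 + 3/10·π_1 + 1/10·π_2 + 2/5·π_3
  π_1 = 1/10·π_0 + 1/5·π_1 + 1/5·π_2 + 1/10·π_3
  π_2 = 1/5·π_0 + 3/10·π_1 + 1/10·π_2 + 1/5·π_3
  normalize: π_0 + π_1 + π_2 + π_3 = 1
Solving the linear system gives exactly π = [23/91, 13/98, 19/98, 268/637].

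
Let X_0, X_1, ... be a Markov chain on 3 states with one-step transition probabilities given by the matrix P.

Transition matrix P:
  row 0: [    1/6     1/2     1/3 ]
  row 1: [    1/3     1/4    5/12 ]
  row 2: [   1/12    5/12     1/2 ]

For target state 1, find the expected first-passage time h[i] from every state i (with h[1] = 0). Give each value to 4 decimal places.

h = [2.1429, 0.0000, 2.3571]

First-step conditioning: h[1] = 0; for i ≠ 1, h[i] = 1 + Σ_k P[i][k]·h[k].
  h[0] = 1 + 1/6·h[0] + 1/3·h[2]
  h[2] = 1 + 1/12·h[0] + 1/2·h[2]
Solving the 2×2 linear system over states ≠ 1 gives exactly h = [15/7, 0, 33/14] (h[1] = 0 is the target).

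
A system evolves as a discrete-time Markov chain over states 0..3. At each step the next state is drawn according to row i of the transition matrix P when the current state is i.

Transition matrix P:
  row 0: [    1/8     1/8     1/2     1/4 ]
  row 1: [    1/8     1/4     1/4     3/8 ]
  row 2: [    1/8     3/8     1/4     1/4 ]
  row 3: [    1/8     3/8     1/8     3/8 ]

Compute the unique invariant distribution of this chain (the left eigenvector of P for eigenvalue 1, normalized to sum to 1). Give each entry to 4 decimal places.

Balance equations π_j = Σ_i π_i·P[i][j]:
  π_0 = 1/8·π_0 + 1/8·π_1 + 1/8·π_2 + 1/8·π_3
  π_1 = 1/8·π_0 + 1/4·π_1 + 3/8·π_2 + 3/8·π_3
  π_2 = 1/2·π_0 + 1/4·π_1 + 1/4·π_2 + 1/8·π_3
  normalize: π_0 + π_1 + π_2 + π_3 = 1
Solving the linear system gives exactly π = [1/8, 11/36, 121/504, 83/252].

π = [0.1250, 0.3056, 0.2401, 0.3294]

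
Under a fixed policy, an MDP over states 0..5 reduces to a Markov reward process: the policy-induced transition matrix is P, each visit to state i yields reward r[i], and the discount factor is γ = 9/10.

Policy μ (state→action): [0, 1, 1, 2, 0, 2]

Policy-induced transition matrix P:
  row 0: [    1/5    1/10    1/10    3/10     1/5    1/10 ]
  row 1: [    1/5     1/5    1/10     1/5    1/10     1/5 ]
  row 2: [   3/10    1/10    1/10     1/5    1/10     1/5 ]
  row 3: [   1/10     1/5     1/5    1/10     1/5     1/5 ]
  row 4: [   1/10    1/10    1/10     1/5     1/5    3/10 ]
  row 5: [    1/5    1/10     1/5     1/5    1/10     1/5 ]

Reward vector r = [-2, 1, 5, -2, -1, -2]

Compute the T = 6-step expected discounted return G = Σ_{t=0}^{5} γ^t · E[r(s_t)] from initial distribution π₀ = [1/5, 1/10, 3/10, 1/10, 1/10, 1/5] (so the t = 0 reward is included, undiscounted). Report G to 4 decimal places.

t=0: π = [0.2000, 0.1000, 0.3000, 0.1000, 0.1000, 0.2000], E[r] = 0.5000, γ^t·E[r] = 0.500000, running G = 0.500000
t=1: π = [0.2100, 0.1200, 0.1300, 0.2100, 0.1400, 0.1900], E[r] = -0.5900, γ^t·E[r] = -0.531000, running G = -0.031000
t=2: π = [0.1780, 0.1330, 0.1400, 0.2000, 0.1560, 0.1930], E[r] = -0.4650, γ^t·E[r] = -0.376650, running G = -0.407650
t=3: π = [0.1784, 0.1333, 0.1393, 0.1978, 0.1534, 0.1978], E[r] = -0.4716, γ^t·E[r] = -0.343796, running G = -0.751446
t=4: π = [0.1788, 0.1331, 0.1396, 0.1981, 0.1530, 0.1975], E[r] = -0.4708, γ^t·E[r] = -0.308885, running G = -1.060332
t=5: π = [0.1789, 0.1331, 0.1396, 0.1981, 0.1530, 0.1974], E[r] = -0.4708, γ^t·E[r] = -0.277987, running G = -1.338319

G = -1.3383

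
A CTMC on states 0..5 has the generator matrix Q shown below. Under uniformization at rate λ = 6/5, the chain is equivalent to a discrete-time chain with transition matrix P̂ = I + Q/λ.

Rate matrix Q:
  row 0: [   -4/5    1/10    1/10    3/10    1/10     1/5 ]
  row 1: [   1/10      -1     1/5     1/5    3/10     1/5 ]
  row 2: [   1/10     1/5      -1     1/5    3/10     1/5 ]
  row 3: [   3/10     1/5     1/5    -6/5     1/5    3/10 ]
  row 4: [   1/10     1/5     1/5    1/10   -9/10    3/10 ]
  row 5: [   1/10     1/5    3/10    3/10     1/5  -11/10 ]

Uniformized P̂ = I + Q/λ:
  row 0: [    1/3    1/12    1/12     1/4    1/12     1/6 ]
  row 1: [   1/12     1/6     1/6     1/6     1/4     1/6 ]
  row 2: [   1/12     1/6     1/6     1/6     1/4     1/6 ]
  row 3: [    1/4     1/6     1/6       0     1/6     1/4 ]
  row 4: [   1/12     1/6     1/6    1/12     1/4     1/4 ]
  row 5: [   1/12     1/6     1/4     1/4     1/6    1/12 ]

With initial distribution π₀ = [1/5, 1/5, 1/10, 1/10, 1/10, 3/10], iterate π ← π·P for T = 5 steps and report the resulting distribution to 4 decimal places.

π = [0.1450, 0.1546, 0.1696, 0.1521, 0.1981, 0.1807]

t=0: π = [0.2000, 0.2000, 0.1000, 0.1000, 0.1000, 0.3000]
t=1: π = [0.1500, 0.1500, 0.1750, 0.1833, 0.1833, 0.1583]
t=2: π = [0.1514, 0.1542, 0.1674, 0.1465, 0.1965, 0.1840]
t=3: π = [0.1456, 0.1541, 0.1694, 0.1538, 0.1972, 0.1799]
t=4: π = [0.1454, 0.1545, 0.1695, 0.1517, 0.1979, 0.1809]
t=5: π = [0.1450, 0.1546, 0.1696, 0.1521, 0.1981, 0.1807]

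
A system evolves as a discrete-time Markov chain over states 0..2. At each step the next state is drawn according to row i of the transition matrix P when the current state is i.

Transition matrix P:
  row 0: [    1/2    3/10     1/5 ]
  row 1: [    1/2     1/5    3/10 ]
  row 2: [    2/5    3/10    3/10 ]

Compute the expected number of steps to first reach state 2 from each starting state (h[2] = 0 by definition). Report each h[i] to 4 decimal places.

h = [4.4000, 4.0000, 0.0000]

First-step conditioning: h[2] = 0; for i ≠ 2, h[i] = 1 + Σ_k P[i][k]·h[k].
  h[0] = 1 + 1/2·h[0] + 3/10·h[1]
  h[1] = 1 + 1/2·h[0] + 1/5·h[1]
Solving the 2×2 linear system over states ≠ 2 gives exactly h = [22/5, 4, 0] (h[2] = 0 is the target).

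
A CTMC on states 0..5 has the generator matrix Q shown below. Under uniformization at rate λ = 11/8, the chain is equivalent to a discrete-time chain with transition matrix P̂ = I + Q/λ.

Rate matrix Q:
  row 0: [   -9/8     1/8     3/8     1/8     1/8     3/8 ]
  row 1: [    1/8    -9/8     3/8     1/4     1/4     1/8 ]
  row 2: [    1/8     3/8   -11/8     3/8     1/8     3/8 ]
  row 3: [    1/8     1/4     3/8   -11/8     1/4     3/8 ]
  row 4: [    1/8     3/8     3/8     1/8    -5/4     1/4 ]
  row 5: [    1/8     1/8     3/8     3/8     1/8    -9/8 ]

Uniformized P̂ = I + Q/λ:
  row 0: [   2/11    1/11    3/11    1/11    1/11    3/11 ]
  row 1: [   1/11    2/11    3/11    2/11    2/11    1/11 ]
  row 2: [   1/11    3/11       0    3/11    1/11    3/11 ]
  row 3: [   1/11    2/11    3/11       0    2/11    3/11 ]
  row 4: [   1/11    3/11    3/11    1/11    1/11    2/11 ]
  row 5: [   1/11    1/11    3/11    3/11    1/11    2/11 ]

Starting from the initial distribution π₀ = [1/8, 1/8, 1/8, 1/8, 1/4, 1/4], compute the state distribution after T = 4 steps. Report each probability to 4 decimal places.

t=0: π = [0.1250, 0.1250, 0.1250, 0.1250, 0.2500, 0.2500]
t=1: π = [0.1023, 0.1818, 0.2386, 0.1591, 0.1136, 0.2045]
t=2: π = [0.1002, 0.1860, 0.2076, 0.1736, 0.1219, 0.2107]
t=3: π = [0.1000, 0.1835, 0.2161, 0.1681, 0.1236, 0.2087]
t=4: π = [0.1000, 0.1846, 0.2138, 0.1695, 0.1229, 0.2092]

π = [0.1000, 0.1846, 0.2138, 0.1695, 0.1229, 0.2092]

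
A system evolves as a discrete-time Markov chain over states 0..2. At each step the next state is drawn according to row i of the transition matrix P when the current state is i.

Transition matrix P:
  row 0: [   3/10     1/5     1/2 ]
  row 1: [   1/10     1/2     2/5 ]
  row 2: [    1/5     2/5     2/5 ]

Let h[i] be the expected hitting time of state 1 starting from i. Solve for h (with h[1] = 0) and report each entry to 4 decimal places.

h = [3.4375, 0.0000, 2.8125]

First-step conditioning: h[1] = 0; for i ≠ 1, h[i] = 1 + Σ_k P[i][k]·h[k].
  h[0] = 1 + 3/10·h[0] + 1/2·h[2]
  h[2] = 1 + 1/5·h[0] + 2/5·h[2]
Solving the 2×2 linear system over states ≠ 1 gives exactly h = [55/16, 0, 45/16] (h[1] = 0 is the target).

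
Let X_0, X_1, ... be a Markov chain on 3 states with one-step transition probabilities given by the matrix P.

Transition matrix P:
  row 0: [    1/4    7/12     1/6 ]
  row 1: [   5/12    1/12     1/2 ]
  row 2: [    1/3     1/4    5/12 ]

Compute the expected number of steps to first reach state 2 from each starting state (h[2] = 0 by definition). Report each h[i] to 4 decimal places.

First-step conditioning: h[2] = 0; for i ≠ 2, h[i] = 1 + Σ_k P[i][k]·h[k].
  h[0] = 1 + 1/4·h[0] + 7/12·h[1]
  h[1] = 1 + 5/12·h[0] + 1/12·h[1]
Solving the 2×2 linear system over states ≠ 2 gives exactly h = [27/8, 21/8, 0] (h[2] = 0 is the target).

h = [3.3750, 2.6250, 0.0000]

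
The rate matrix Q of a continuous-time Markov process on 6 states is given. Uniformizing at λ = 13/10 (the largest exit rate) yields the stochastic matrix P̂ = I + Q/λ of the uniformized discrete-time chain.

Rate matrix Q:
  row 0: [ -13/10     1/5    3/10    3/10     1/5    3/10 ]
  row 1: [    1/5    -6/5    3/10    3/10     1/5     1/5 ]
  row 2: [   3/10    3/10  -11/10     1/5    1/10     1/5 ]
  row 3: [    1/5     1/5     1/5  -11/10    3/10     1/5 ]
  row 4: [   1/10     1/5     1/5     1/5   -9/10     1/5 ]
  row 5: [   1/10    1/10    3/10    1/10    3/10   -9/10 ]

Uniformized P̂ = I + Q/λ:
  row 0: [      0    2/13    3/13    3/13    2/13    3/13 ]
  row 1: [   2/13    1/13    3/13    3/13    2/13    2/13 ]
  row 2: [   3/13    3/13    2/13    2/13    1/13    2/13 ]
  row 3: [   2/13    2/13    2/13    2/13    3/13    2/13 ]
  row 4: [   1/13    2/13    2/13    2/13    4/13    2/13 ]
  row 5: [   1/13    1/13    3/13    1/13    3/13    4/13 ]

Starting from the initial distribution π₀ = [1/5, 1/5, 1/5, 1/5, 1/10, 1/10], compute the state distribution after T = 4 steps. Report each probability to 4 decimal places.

t=0: π = [0.2000, 0.2000, 0.2000, 0.2000, 0.1000, 0.1000]
t=1: π = [0.1231, 0.1462, 0.1923, 0.1769, 0.1769, 0.1846]
t=2: π = [0.1219, 0.1432, 0.1888, 0.1604, 0.1941, 0.1917]
t=3: π = [0.1199, 0.1426, 0.1890, 0.1595, 0.1963, 0.1927]
t=4: π = [0.1200, 0.1426, 0.1889, 0.1592, 0.1966, 0.1927]

π = [0.1200, 0.1426, 0.1889, 0.1592, 0.1966, 0.1927]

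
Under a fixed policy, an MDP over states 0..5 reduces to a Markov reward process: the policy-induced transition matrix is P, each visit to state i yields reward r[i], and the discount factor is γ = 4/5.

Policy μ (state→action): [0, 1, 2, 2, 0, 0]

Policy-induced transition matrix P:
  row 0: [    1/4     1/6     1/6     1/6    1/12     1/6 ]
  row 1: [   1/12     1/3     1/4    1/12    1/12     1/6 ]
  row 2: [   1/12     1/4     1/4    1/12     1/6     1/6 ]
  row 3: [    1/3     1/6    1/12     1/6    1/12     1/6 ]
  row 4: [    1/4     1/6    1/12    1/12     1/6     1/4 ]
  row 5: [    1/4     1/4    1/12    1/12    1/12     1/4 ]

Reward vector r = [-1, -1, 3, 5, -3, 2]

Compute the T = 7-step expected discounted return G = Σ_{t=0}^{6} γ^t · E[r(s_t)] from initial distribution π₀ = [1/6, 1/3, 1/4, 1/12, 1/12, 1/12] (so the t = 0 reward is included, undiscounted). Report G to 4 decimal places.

G = 2.6128

t=0: π = [0.1667, 0.3333, 0.2500, 0.0833, 0.0833, 0.0833], E[r] = 0.5833, γ^t·E[r] = 0.583333, running G = 0.583333
t=1: π = [0.1597, 0.2500, 0.1944, 0.1042, 0.1111, 0.1806], E[r] = 0.7222, γ^t·E[r] = 0.577778, running G = 1.161111
t=2: π = [0.1846, 0.2396, 0.1707, 0.1053, 0.1088, 0.1910], E[r] = 0.6701, γ^t·E[r] = 0.428889, running G = 1.590000
t=3: π = [0.1904, 0.2367, 0.1671, 0.1075, 0.1066, 0.1916], E[r] = 0.6751, γ^t·E[r] = 0.345630, running G = 1.935630
t=4: π = [0.1917, 0.2360, 0.1665, 0.1082, 0.1061, 0.1915], E[r] = 0.6772, γ^t·E[r] = 0.277401, running G = 2.213030
t=5: π = [0.1919, 0.2358, 0.1664, 0.1083, 0.1061, 0.1915], E[r] = 0.6778, γ^t·E[r] = 0.222095, running G = 2.435125
t=6: π = [0.1920, 0.2358, 0.1664, 0.1084, 0.1060, 0.1915], E[r] = 0.6779, γ^t·E[r] = 0.177705, running G = 2.612830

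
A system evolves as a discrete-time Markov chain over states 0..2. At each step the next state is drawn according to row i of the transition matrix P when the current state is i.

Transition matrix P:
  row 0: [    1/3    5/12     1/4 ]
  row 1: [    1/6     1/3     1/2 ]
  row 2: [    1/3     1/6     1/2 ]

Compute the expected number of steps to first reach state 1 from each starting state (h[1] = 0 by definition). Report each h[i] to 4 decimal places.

First-step conditioning: h[1] = 0; for i ≠ 1, h[i] = 1 + Σ_k P[i][k]·h[k].
  h[0] = 1 + 1/3·h[0] + 1/4·h[2]
  h[2] = 1 + 1/3·h[0] + 1/2·h[2]
Solving the 2×2 linear system over states ≠ 1 gives exactly h = [3, 0, 4] (h[1] = 0 is the target).

h = [3.0000, 0.0000, 4.0000]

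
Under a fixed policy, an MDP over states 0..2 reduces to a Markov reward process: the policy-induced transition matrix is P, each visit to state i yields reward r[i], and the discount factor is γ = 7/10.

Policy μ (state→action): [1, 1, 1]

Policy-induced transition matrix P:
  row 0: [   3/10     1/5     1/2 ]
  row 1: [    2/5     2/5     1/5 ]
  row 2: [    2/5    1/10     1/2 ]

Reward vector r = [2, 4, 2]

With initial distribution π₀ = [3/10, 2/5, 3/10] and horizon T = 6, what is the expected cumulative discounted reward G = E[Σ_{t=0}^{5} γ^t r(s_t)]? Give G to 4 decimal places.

G = 7.5372

t=0: π = [0.3000, 0.4000, 0.3000], E[r] = 2.8000, γ^t·E[r] = 2.800000, running G = 2.800000
t=1: π = [0.3700, 0.2500, 0.3800], E[r] = 2.5000, γ^t·E[r] = 1.750000, running G = 4.550000
t=2: π = [0.3630, 0.2120, 0.4250], E[r] = 2.4240, γ^t·E[r] = 1.187760, running G = 5.737760
t=3: π = [0.3637, 0.1999, 0.4364], E[r] = 2.3998, γ^t·E[r] = 0.823131, running G = 6.560891
t=4: π = [0.3636, 0.1963, 0.4400], E[r] = 2.3927, γ^t·E[r] = 0.574482, running G = 7.135374
t=5: π = [0.3636, 0.1953, 0.4411], E[r] = 2.3905, γ^t·E[r] = 0.401776, running G = 7.537150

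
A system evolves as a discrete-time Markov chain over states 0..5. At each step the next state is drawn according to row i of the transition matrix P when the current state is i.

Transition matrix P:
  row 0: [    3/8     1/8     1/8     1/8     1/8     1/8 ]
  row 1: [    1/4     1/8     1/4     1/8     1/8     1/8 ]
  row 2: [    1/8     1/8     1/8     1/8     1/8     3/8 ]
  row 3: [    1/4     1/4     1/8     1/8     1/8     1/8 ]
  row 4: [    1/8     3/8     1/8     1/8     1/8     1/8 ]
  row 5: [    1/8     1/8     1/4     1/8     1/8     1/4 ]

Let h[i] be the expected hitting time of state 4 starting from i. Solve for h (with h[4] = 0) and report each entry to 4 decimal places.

h = [8.0000, 8.0000, 8.0000, 8.0000, 0.0000, 8.0000]

First-step conditioning: h[4] = 0; for i ≠ 4, h[i] = 1 + Σ_k P[i][k]·h[k].
  h[0] = 1 + 3/8·h[0] + 1/8·h[1] + 1/8·h[2] + 1/8·h[3] + 1/8·h[5]
  h[1] = 1 + 1/4·h[0] + 1/8·h[1] + 1/4·h[2] + 1/8·h[3] + 1/8·h[5]
  h[2] = 1 + 1/8·h[0] + 1/8·h[1] + 1/8·h[2] + 1/8·h[3] + 3/8·h[5]
  h[3] = 1 + 1/4·h[0] + 1/4·h[1] + 1/8·h[2] + 1/8·h[3] + 1/8·h[5]
  h[5] = 1 + 1/8·h[0] + 1/8·h[1] + 1/4·h[2] + 1/8·h[3] + 1/4·h[5]
Solving the 5×5 linear system over states ≠ 4 gives exactly h = [8, 8, 8, 8, 0, 8] (h[4] = 0 is the target).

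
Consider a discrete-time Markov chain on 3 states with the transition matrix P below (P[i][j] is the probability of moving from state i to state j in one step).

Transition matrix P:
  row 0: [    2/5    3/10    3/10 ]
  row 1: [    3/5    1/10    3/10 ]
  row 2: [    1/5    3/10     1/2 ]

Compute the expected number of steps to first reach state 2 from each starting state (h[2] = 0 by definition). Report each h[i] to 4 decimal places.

First-step conditioning: h[2] = 0; for i ≠ 2, h[i] = 1 + Σ_k P[i][k]·h[k].
  h[0] = 1 + 2/5·h[0] + 3/10·h[1]
  h[1] = 1 + 3/5·h[0] + 1/10·h[1]
Solving the 2×2 linear system over states ≠ 2 gives exactly h = [10/3, 10/3, 0] (h[2] = 0 is the target).

h = [3.3333, 3.3333, 0.0000]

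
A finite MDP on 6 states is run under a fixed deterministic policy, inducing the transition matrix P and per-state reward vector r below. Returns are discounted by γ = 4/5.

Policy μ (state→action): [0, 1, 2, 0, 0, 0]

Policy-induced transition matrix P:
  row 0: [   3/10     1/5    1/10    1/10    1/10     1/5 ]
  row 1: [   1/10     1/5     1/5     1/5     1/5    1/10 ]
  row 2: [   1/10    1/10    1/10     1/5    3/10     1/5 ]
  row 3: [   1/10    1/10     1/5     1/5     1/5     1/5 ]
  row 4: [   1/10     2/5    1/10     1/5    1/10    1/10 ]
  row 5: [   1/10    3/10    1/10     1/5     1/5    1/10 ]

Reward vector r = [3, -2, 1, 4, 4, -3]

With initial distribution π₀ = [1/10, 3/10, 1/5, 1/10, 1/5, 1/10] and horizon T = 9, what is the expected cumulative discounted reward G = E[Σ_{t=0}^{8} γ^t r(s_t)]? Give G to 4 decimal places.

t=0: π = [0.1000, 0.3000, 0.2000, 0.1000, 0.2000, 0.1000], E[r] = 0.8000, γ^t·E[r] = 0.800000, running G = 0.800000
t=1: π = [0.1200, 0.2200, 0.1400, 0.1900, 0.1900, 0.1400], E[r] = 1.1600, γ^t·E[r] = 0.928000, running G = 1.728000
t=2: π = [0.1240, 0.2190, 0.1410, 0.1880, 0.1830, 0.1450], E[r] = 1.1240, γ^t·E[r] = 0.719360, running G = 2.447360
t=3: π = [0.1248, 0.2182, 0.1407, 0.1876, 0.1834, 0.1453], E[r] = 1.1268, γ^t·E[r] = 0.576922, running G = 3.024282
t=4: π = [0.1250, 0.2184, 0.1406, 0.1875, 0.1833, 0.1453], E[r] = 1.1259, γ^t·E[r] = 0.461148, running G = 3.485430
t=5: π = [0.1250, 0.2184, 0.1406, 0.1875, 0.1832, 0.1453], E[r] = 1.1259, γ^t·E[r] = 0.368925, running G = 3.854355
t=6: π = [0.1250, 0.2184, 0.1406, 0.1875, 0.1832, 0.1453], E[r] = 1.1259, γ^t·E[r] = 0.295139, running G = 4.149494
t=7: π = [0.1250, 0.2184, 0.1406, 0.1875, 0.1832, 0.1453], E[r] = 1.1259, γ^t·E[r] = 0.236111, running G = 4.385605
t=8: π = [0.1250, 0.2184, 0.1406, 0.1875, 0.1832, 0.1453], E[r] = 1.1259, γ^t·E[r] = 0.188888, running G = 4.574493

G = 4.5745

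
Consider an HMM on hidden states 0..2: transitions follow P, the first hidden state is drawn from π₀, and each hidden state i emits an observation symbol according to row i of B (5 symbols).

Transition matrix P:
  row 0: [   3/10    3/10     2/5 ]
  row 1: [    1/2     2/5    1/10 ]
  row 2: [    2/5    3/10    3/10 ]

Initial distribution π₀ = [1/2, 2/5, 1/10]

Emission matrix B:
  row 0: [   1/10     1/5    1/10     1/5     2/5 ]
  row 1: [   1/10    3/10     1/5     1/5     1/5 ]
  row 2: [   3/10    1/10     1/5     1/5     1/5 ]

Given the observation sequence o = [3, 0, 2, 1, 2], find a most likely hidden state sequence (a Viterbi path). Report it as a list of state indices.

t=0: δ = [1.000e-01, 8.000e-02, 2.000e-02]  (obs o_0=3)
t=1: δ = [4.000e-03, 3.200e-03, 1.200e-02]  ψ = [1, 1, 0]  (obs o_1=0)
t=2: δ = [4.800e-04, 7.200e-04, 7.200e-04]  ψ = [2, 2, 2]  (obs o_2=2)
t=3: δ = [7.200e-05, 8.640e-05, 2.160e-05]  ψ = [1, 1, 2]  (obs o_3=1)
t=4: δ = [4.320e-06, 6.912e-06, 5.760e-06]  ψ = [1, 1, 0]  (obs o_4=2)
backtrack: best end state = 1; path = [0, 2, 1, 1, 1]

path = [0, 2, 1, 1, 1]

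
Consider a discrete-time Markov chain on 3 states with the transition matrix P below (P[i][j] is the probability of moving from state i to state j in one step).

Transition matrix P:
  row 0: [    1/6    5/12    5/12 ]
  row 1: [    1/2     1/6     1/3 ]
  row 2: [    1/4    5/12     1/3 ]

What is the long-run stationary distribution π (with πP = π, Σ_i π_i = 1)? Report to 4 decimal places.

π = [0.3077, 0.3333, 0.3590]

Balance equations π_j = Σ_i π_i·P[i][j]:
  π_0 = 1/6·π_0 + 1/2·π_1 + 1/4·π_2
  π_1 = 5/12·π_0 + 1/6·π_1 + 5/12·π_2
  normalize: π_0 + π_1 + π_2 = 1
Solving the linear system gives exactly π = [4/13, 1/3, 14/39].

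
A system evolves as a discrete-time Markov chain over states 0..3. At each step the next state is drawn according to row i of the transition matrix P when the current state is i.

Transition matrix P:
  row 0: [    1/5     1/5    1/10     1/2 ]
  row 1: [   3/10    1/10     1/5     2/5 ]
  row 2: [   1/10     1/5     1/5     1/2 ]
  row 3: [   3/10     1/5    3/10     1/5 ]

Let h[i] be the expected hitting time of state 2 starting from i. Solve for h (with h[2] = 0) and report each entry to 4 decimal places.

h = [5.2000, 4.8000, 0.0000, 4.4000]

First-step conditioning: h[2] = 0; for i ≠ 2, h[i] = 1 + Σ_k P[i][k]·h[k].
  h[0] = 1 + 1/5·h[0] + 1/5·h[1] + 1/2·h[3]
  h[1] = 1 + 3/10·h[0] + 1/10·h[1] + 2/5·h[3]
  h[3] = 1 + 3/10·h[0] + 1/5·h[1] + 1/5·h[3]
Solving the 3×3 linear system over states ≠ 2 gives exactly h = [26/5, 24/5, 0, 22/5] (h[2] = 0 is the target).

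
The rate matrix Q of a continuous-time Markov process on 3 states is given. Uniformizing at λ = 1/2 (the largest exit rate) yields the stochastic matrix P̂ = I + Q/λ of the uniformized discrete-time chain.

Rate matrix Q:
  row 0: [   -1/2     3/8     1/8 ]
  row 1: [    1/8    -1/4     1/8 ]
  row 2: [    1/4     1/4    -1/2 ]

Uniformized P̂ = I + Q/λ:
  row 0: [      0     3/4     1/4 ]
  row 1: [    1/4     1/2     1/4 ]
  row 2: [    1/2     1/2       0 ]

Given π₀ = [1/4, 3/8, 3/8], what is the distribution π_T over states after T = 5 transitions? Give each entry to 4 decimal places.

π = [0.2408, 0.5593, 0.1998]

t=0: π = [0.2500, 0.3750, 0.3750]
t=1: π = [0.2813, 0.5625, 0.1563]
t=2: π = [0.2188, 0.5703, 0.2109]
t=3: π = [0.2480, 0.5547, 0.1973]
t=4: π = [0.2373, 0.5620, 0.2007]
t=5: π = [0.2408, 0.5593, 0.1998]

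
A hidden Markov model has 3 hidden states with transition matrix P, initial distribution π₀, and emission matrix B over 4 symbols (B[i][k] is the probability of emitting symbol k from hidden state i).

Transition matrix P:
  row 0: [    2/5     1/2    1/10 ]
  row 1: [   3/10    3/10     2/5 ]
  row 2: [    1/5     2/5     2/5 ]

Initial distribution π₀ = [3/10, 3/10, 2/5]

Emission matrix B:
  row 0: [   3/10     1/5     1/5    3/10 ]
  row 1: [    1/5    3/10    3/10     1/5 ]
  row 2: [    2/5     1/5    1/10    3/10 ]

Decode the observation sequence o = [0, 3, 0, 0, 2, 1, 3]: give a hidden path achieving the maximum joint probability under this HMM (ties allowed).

path = [2, 2, 2, 2, 1, 1, 2]

t=0: δ = [9.000e-02, 6.000e-02, 1.600e-01]  (obs o_0=0)
t=1: δ = [1.080e-02, 1.280e-02, 1.920e-02]  ψ = [0, 2, 2]  (obs o_1=3)
t=2: δ = [1.296e-03, 1.536e-03, 3.072e-03]  ψ = [0, 2, 2]  (obs o_2=0)
t=3: δ = [1.843e-04, 2.458e-04, 4.915e-04]  ψ = [2, 2, 2]  (obs o_3=0)
t=4: δ = [1.966e-05, 5.898e-05, 1.966e-05]  ψ = [2, 2, 2]  (obs o_4=2)
t=5: δ = [3.539e-06, 5.308e-06, 4.719e-06]  ψ = [1, 1, 1]  (obs o_5=1)
t=6: δ = [4.778e-07, 3.775e-07, 6.370e-07]  ψ = [1, 2, 1]  (obs o_6=3)
backtrack: best end state = 2; path = [2, 2, 2, 2, 1, 1, 2]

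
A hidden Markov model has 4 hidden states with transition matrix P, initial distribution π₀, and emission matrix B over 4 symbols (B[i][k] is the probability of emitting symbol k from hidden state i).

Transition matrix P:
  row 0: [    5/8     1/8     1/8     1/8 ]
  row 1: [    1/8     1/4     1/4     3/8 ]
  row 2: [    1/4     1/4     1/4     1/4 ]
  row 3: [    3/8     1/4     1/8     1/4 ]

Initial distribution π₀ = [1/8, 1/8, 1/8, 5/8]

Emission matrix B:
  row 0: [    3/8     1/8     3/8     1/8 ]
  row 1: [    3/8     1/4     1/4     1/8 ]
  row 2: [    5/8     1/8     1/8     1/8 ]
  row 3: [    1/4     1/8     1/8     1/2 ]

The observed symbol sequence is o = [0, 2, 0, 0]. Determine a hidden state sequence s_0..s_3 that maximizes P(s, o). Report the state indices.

t=0: δ = [4.688e-02, 4.688e-02, 7.812e-02, 1.562e-01]  (obs o_0=0)
t=1: δ = [2.197e-02, 9.766e-03, 2.441e-03, 4.883e-03]  ψ = [3, 3, 2, 3]  (obs o_1=2)
t=2: δ = [5.150e-03, 1.030e-03, 1.717e-03, 9.155e-04]  ψ = [0, 0, 0, 1]  (obs o_2=0)
t=3: δ = [1.207e-03, 2.414e-04, 4.023e-04, 1.609e-04]  ψ = [0, 0, 0, 0]  (obs o_3=0)
backtrack: best end state = 0; path = [3, 0, 0, 0]

path = [3, 0, 0, 0]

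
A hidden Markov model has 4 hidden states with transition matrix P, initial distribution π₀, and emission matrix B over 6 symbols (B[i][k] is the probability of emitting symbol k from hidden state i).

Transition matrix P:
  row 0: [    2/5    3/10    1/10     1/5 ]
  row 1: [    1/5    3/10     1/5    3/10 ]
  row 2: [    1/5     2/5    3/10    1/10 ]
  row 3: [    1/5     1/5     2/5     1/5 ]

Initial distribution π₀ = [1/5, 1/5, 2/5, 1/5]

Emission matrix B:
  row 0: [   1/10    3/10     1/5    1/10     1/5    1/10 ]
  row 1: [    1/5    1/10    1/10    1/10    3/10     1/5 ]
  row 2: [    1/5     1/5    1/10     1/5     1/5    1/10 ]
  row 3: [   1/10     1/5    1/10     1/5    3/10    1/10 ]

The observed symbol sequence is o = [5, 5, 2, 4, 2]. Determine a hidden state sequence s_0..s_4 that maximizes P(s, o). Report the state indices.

t=0: δ = [2.000e-02, 4.000e-02, 4.000e-02, 2.000e-02]  (obs o_0=5)
t=1: δ = [8.000e-04, 3.200e-03, 1.200e-03, 1.200e-03]  ψ = [0, 2, 2, 1]  (obs o_1=5)
t=2: δ = [1.280e-04, 9.600e-05, 6.400e-05, 9.600e-05]  ψ = [1, 1, 1, 1]  (obs o_2=2)
t=3: δ = [1.024e-05, 1.152e-05, 7.680e-06, 8.640e-06]  ψ = [0, 0, 3, 1]  (obs o_3=4)
t=4: δ = [8.192e-07, 3.456e-07, 3.456e-07, 3.456e-07]  ψ = [0, 1, 3, 1]  (obs o_4=2)
backtrack: best end state = 0; path = [2, 1, 0, 0, 0]

path = [2, 1, 0, 0, 0]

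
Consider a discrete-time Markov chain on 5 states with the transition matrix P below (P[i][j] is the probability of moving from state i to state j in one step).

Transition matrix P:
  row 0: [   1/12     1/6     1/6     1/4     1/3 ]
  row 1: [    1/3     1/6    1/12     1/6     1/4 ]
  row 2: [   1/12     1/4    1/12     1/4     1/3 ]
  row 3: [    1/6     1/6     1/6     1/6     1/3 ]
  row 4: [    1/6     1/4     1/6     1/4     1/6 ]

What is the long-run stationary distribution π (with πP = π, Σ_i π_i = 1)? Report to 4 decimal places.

π = [0.1741, 0.2008, 0.1384, 0.2153, 0.2714]

Balance equations π_j = Σ_i π_i·P[i][j]:
  π_0 = 1/12·π_0 + 1/3·π_1 + 1/12·π_2 + 1/6·π_3 + 1/6·π_4
  π_1 = 1/6·π_0 + 1/6·π_1 + 1/4·π_2 + 1/6·π_3 + 1/4·π_4
  π_2 = 1/6·π_0 + 1/12·π_1 + 1/12·π_2 + 1/6·π_3 + 1/6·π_4
  π_3 = 1/4·π_0 + 1/6·π_1 + 1/4·π_2 + 1/6·π_3 + 1/4·π_4
  normalize: π_0 + π_1 + π_2 + π_3 + π_4 = 1
Solving the linear system gives exactly π = [1668/9581, 148/737, 102/737, 2063/9581, 200/737].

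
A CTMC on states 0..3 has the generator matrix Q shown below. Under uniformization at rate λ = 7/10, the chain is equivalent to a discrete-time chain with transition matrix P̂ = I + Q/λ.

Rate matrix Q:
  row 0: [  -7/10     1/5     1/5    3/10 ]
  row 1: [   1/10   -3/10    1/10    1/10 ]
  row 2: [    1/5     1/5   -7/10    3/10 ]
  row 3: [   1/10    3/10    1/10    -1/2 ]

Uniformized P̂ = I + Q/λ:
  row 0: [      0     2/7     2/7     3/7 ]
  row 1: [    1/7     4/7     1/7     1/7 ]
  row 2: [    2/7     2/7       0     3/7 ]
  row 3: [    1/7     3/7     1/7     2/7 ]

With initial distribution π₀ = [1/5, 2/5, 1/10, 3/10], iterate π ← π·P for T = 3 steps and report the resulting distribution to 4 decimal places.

t=0: π = [0.2000, 0.4000, 0.1000, 0.3000]
t=1: π = [0.1286, 0.4429, 0.1571, 0.2714]
t=2: π = [0.1469, 0.4510, 0.1388, 0.2633]
t=3: π = [0.1417, 0.4522, 0.1440, 0.2621]

π = [0.1417, 0.4522, 0.1440, 0.2621]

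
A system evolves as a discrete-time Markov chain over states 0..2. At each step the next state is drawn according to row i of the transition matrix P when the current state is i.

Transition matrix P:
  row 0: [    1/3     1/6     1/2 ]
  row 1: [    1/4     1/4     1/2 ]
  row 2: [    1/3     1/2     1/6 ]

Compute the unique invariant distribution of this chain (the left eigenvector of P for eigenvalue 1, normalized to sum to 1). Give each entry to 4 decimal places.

π = [0.3068, 0.3182, 0.3750]

Balance equations π_j = Σ_i π_i·P[i][j]:
  π_0 = 1/3·π_0 + 1/4·π_1 + 1/3·π_2
  π_1 = 1/6·π_0 + 1/4·π_1 + 1/2·π_2
  normalize: π_0 + π_1 + π_2 = 1
Solving the linear system gives exactly π = [27/88, 7/22, 3/8].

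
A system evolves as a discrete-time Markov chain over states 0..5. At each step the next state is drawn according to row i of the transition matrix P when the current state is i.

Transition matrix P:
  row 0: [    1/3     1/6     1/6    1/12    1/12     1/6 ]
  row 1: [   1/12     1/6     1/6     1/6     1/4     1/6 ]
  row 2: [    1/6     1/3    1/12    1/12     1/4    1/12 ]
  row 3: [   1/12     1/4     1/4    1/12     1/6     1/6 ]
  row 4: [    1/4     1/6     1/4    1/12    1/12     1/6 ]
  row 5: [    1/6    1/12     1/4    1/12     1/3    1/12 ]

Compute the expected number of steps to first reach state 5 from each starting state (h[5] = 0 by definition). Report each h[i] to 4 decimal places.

h = [6.5698, 6.5809, 7.0834, 6.6171, 6.6126, 0.0000]

First-step conditioning: h[5] = 0; for i ≠ 5, h[i] = 1 + Σ_k P[i][k]·h[k].
  h[0] = 1 + 1/3·h[0] + 1/6·h[1] + 1/6·h[2] + 1/12·h[3] + 1/12·h[4]
  h[1] = 1 + 1/12·h[0] + 1/6·h[1] + 1/6·h[2] + 1/6·h[3] + 1/4·h[4]
  h[2] = 1 + 1/6·h[0] + 1/3·h[1] + 1/12·h[2] + 1/12·h[3] + 1/4·h[4]
  h[3] = 1 + 1/12·h[0] + 1/4·h[1] + 1/4·h[2] + 1/12·h[3] + 1/6·h[4]
  h[4] = 1 + 1/4·h[0] + 1/6·h[1] + 1/4·h[2] + 1/12·h[3] + 1/12·h[4]
Solving the 5×5 linear system over states ≠ 5 gives exactly h = [87792/13363, 87940/13363, 94656/13363, 12632/1909, 88364/13363, 0] (h[5] = 0 is the target).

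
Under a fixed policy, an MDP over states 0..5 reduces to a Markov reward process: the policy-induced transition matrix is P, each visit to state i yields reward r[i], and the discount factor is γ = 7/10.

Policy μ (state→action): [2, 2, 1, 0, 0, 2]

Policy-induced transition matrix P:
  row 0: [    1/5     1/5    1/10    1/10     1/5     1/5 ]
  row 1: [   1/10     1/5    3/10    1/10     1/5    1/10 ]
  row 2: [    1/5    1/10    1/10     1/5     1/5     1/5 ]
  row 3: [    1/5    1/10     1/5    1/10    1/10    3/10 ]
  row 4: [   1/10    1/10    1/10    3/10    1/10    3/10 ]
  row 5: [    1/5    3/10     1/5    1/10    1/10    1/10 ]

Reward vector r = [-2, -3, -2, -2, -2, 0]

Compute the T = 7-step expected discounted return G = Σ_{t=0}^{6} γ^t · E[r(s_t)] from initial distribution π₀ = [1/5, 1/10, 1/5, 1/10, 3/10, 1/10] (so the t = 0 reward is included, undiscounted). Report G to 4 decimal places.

G = -5.5239

t=0: π = [0.2000, 0.1000, 0.2000, 0.1000, 0.3000, 0.1000], E[r] = -1.9000, γ^t·E[r] = -1.900000, running G = -1.900000
t=1: π = [0.1600, 0.1500, 0.1400, 0.1800, 0.1500, 0.2200], E[r] = -1.7100, γ^t·E[r] = -1.197000, running G = -3.097000
t=2: π = [0.1700, 0.1750, 0.1700, 0.1440, 0.1450, 0.1960], E[r] = -1.7830, γ^t·E[r] = -0.873670, running G = -3.970670
t=3: π = [0.1680, 0.1737, 0.1690, 0.1460, 0.1515, 0.1918], E[r] = -1.7901, γ^t·E[r] = -0.614004, running G = -4.584674
t=4: π = [0.1675, 0.1725, 0.1685, 0.1472, 0.1511, 0.1932], E[r] = -1.7861, γ^t·E[r] = -0.428850, running G = -5.013524
t=5: π = [0.1676, 0.1726, 0.1685, 0.1471, 0.1509, 0.1933], E[r] = -1.7861, γ^t·E[r] = -0.300195, running G = -5.313719
t=6: π = [0.1677, 0.1727, 0.1686, 0.1470, 0.1509, 0.1932], E[r] = -1.7863, γ^t·E[r] = -0.210153, running G = -5.523873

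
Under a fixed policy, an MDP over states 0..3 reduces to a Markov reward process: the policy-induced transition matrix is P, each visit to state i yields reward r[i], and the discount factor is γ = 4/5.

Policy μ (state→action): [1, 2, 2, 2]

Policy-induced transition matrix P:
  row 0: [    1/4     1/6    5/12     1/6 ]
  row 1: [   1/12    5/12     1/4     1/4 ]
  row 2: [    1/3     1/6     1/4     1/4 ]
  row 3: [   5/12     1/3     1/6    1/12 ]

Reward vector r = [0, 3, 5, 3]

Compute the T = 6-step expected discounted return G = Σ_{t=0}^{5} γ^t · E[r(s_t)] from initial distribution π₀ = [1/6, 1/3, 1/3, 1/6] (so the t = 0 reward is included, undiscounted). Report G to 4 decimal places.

G = 10.6228

t=0: π = [0.1667, 0.3333, 0.3333, 0.1667], E[r] = 3.1667, γ^t·E[r] = 3.166667, running G = 3.166667
t=1: π = [0.2500, 0.2778, 0.2639, 0.2083], E[r] = 2.7778, γ^t·E[r] = 2.222222, running G = 5.388889
t=2: π = [0.2604, 0.2708, 0.2743, 0.1944], E[r] = 2.7674, γ^t·E[r] = 1.771111, running G = 7.160000
t=3: π = [0.2601, 0.2668, 0.2772, 0.1959], E[r] = 2.7740, γ^t·E[r] = 1.420296, running G = 8.580296
t=4: π = [0.2613, 0.2660, 0.2770, 0.1957], E[r] = 2.7702, γ^t·E[r] = 1.134677, running G = 9.714973
t=5: π = [0.2614, 0.2658, 0.2772, 0.1956], E[r] = 2.7704, γ^t·E[r] = 0.907802, running G = 10.622775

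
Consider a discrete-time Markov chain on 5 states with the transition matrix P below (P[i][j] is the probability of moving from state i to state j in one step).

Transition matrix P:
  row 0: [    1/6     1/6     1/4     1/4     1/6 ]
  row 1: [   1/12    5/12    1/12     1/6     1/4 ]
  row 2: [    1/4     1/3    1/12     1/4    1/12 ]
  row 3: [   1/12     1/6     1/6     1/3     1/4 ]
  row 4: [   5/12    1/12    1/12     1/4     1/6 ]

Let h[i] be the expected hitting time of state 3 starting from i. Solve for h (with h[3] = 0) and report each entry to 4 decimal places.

First-step conditioning: h[3] = 0; for i ≠ 3, h[i] = 1 + Σ_k P[i][k]·h[k].
  h[0] = 1 + 1/6·h[0] + 1/6·h[1] + 1/4·h[2] + 1/6·h[4]
  h[1] = 1 + 1/12·h[0] + 5/12·h[1] + 1/12·h[2] + 1/4·h[4]
  h[2] = 1 + 1/4·h[0] + 1/3·h[1] + 1/12·h[2] + 1/12·h[4]
  h[4] = 1 + 5/12·h[0] + 1/12·h[1] + 1/12·h[2] + 1/6·h[4]
Solving the 4×4 linear system over states ≠ 3 gives exactly h = [18744/4315, 20736/4315, 19044/4315, 0, 18528/4315] (h[3] = 0 is the target).

h = [4.3439, 4.8056, 4.4134, 0.0000, 4.2939]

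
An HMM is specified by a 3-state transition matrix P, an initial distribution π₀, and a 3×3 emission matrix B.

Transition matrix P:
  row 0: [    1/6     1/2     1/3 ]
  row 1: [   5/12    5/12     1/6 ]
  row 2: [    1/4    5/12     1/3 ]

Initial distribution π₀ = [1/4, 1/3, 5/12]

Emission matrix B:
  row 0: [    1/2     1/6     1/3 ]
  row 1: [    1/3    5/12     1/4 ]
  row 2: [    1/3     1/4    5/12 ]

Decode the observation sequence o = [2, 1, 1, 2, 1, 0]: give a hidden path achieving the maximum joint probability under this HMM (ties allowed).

t=0: δ = [8.333e-02, 8.333e-02, 1.736e-01]  (obs o_0=2)
t=1: δ = [7.234e-03, 3.014e-02, 1.447e-02]  ψ = [2, 2, 2]  (obs o_1=1)
t=2: δ = [2.093e-03, 5.233e-03, 1.256e-03]  ψ = [1, 1, 1]  (obs o_2=1)
t=3: δ = [7.268e-04, 5.451e-04, 3.634e-04]  ψ = [1, 1, 1]  (obs o_3=2)
t=4: δ = [3.785e-05, 1.514e-04, 6.056e-05]  ψ = [1, 0, 0]  (obs o_4=1)
t=5: δ = [3.154e-05, 2.103e-05, 8.412e-06]  ψ = [1, 1, 1]  (obs o_5=0)
backtrack: best end state = 0; path = [2, 1, 1, 0, 1, 0]

path = [2, 1, 1, 0, 1, 0]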